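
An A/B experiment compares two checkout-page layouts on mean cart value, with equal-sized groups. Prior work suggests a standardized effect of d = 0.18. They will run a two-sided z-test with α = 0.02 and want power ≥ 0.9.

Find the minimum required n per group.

n = 804 per group

For power 0.9 need Φ(δ − z_{0.01}) = 0.9, so δ = z_{0.01} + z_{0.10} = 2.326 + 1.282 = 3.608.
(The Φ(−δ − z_{α/2}) term is vanishingly small for δ > 0 and is dropped in the standard sample-size formula.)
δ = d·√(n/2) ⇒ n = 2(δ/d)² = 2 × (3.608 / 0.18)² = 803.51.
Rounding up, n = 804 per group.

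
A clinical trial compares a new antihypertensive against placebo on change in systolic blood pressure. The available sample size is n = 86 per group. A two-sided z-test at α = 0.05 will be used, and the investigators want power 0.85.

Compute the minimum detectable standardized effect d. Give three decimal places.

d ≈ 0.457

Need Φ(δ − 1.960) = 0.85, so δ = 1.960 + 1.036 = 2.996.
(Lower-tail contribution to power is negligible for δ > 0.)
δ = d·√(n/2) ⇒ d = δ/√(n/2) = 2.996/√(86/2) = 0.4569.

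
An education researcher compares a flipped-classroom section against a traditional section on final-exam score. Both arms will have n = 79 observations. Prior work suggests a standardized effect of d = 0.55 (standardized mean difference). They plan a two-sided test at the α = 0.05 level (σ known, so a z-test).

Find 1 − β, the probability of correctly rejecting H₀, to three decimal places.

Power ≈ 0.933

Noncentrality parameter: δ = d·√(n/2) = 0.55 × √(79/2) = 3.4567
Critical value for a two-sided test at α = 0.05: z_{α/2} = 1.960.
Power = Φ(δ − 1.960) + Φ(−δ − 1.960) = Φ(1.497) + Φ(-5.417) = 0.9328 + 0.0000 = 0.9328.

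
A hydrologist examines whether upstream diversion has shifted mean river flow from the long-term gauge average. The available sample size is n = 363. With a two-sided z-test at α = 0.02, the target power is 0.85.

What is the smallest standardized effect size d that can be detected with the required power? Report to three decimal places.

d ≈ 0.177

Need Φ(δ − 2.326) = 0.85, so δ = 2.326 + 1.036 = 3.363.
(Lower-tail contribution to power is negligible for δ > 0.)
δ = d·√n ⇒ d = δ/√n = 3.363/√363 = 0.1765.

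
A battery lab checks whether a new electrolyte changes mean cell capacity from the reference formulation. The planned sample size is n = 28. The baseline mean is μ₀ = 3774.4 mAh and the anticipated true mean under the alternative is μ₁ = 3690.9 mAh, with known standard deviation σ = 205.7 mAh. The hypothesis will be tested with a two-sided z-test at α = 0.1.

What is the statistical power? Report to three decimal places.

Standardized effect: d = |μ₁ − μ₀| / σ = |3690.9 − 3774.4| / 205.7 = 0.4059
Noncentrality parameter: δ = d·√n = 0.4059 × √28 = 2.1480
Critical value for a two-sided test at α = 0.1: z_{α/2} = 1.645.
Power = Φ(δ − 1.645) + Φ(−δ − 1.645) = Φ(0.503) + Φ(-3.793) = 0.6926 + 0.0001 = 0.6926.

Power ≈ 0.693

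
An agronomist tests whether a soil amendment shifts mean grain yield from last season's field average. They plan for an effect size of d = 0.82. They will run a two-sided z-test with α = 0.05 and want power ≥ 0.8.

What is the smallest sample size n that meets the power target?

Set Φ(δ − 1.960) = 0.8; then δ − 1.960 = Φ⁻¹(0.8) = 0.842, giving δ = 2.802.
(The Φ(−δ − z_{α/2}) term is vanishingly small for δ > 0 and is dropped in the standard sample-size formula.)
δ = d·√n ⇒ n = (δ/d)² = (2.802 / 0.82)² = 11.67.
Round up to the next whole unit.

n = 12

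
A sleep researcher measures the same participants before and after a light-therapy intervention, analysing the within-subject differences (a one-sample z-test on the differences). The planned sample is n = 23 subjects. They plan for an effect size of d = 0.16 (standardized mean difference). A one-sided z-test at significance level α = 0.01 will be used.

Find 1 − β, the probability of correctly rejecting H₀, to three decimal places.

Power ≈ 0.059

Noncentrality parameter: λ = d·√n = 0.16 × √23 = 0.7673
Critical value for a one-sided test at α = 0.01: z_α = 2.326.
Power = Φ(λ − 2.326) = Φ(-1.559) = 0.0595.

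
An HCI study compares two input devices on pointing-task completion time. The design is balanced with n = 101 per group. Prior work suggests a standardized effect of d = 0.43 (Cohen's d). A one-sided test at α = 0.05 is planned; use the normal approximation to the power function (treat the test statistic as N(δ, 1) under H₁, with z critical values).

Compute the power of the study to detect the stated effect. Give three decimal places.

Noncentrality parameter: δ = d·√(n/2) = 0.43 × √(101/2) = 3.0557
Critical value for a one-sided test at α = 0.05: z_α = 1.645.
Power = Φ(δ − 1.645) = Φ(1.411) = 0.9209.

Power ≈ 0.921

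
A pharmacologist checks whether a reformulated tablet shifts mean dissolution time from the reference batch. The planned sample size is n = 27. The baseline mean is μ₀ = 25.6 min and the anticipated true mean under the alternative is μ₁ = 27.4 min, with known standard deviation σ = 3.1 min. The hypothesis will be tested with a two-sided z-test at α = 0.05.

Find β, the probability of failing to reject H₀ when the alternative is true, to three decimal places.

β ≈ 0.145

Standardized effect: d = |μ₁ − μ₀| / σ = |27.4 − 25.6| / 3.1 = 0.5806
Noncentrality parameter: δ = d·√n = 0.5806 × √27 = 3.0171
Two-sided α = 0.05 → critical value z_{0.025} = 1.960.
Power = Φ(δ − 1.960) + Φ(−δ − 1.960) = Φ(1.057) + Φ(-4.977) = 0.8548 + 0.0000 = 0.8548.
Type II error: β = 1 − power = 1 − 0.8548 = 0.1452.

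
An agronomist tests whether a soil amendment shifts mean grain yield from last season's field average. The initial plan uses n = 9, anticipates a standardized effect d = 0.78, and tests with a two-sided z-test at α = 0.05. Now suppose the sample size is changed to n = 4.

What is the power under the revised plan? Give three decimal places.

Power ≈ 0.345

With n = 4: δ = d·√n = 0.78 × √4 = 1.5600. Critical value z_{0.025} = 1.960.
Revised power = Φ(δ − 1.960) + Φ(−δ − 1.960) = Φ(-0.400) + Φ(-3.520) = 0.3446 + 0.0002 = 0.3448.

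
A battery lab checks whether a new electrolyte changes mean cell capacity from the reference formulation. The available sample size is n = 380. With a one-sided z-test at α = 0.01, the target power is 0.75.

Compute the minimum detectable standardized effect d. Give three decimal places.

Need Φ(δ − 2.326) = 0.75, so δ = 2.326 + 0.674 = 3.001.
δ = d·√n ⇒ d = δ/√n = 3.001/√380 = 0.1539.

d ≈ 0.154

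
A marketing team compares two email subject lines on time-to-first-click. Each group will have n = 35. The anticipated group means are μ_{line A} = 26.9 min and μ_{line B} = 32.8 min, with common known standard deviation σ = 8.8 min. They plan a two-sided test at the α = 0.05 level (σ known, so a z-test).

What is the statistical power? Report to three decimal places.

Power ≈ 0.801

Standardized effect: d = |μ_{line A} − μ_{line B}| / σ = |26.9 − 32.8| / 8.8 = 0.6705
Noncentrality parameter: δ = d·√(n/2) = 0.6705 × √(35/2) = 2.8047
Two-sided α = 0.05 → critical value z_{0.025} = 1.960.
Power = Φ(δ − 1.960) + Φ(−δ − 1.960) = Φ(0.845) + Φ(-4.765) = 0.8009 + 0.0000 = 0.8009.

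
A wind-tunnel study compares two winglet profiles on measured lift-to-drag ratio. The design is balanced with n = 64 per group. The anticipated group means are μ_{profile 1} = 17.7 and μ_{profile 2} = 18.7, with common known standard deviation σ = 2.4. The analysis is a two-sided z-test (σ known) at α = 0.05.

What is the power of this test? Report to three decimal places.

Standardized effect: d = |μ_{profile 1} − μ_{profile 2}| / σ = |17.7 − 18.7| / 2.4 = 0.4167
Noncentrality parameter: δ = d·√(n/2) = 0.4167 × √(64/2) = 2.3570
Two-sided α = 0.05 → critical value z_{0.025} = 1.960.
Power = Φ(δ − 1.960) + Φ(−δ − 1.960) = Φ(0.397) + Φ(-4.317) = 0.6543 + 0.0000 = 0.6543.

Power ≈ 0.654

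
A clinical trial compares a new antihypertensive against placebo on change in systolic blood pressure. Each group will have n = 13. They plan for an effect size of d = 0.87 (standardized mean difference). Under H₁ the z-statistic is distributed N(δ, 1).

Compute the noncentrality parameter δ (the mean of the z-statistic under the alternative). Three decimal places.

δ ≈ 2.218

δ = d·√(n/2) = 0.87 × √(13/2) = 2.2181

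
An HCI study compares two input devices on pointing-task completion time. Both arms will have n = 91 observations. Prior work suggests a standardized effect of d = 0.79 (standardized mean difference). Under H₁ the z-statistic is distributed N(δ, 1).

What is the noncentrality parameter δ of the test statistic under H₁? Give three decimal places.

δ ≈ 5.329

δ = d·√(n/2) = 0.79 × √(91/2) = 5.3288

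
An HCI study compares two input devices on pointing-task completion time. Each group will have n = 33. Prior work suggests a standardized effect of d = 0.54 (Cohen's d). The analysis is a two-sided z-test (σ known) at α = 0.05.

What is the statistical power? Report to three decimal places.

Noncentrality parameter: δ = d·√(n/2) = 0.54 × √(33/2) = 2.1935
Two-sided α = 0.05 → critical value z_{0.025} = 1.960.
Power = Φ(δ − 1.960) + Φ(−δ − 1.960) = Φ(0.234) + Φ(-4.153) = 0.5923 + 0.0000 = 0.5923.

Power ≈ 0.592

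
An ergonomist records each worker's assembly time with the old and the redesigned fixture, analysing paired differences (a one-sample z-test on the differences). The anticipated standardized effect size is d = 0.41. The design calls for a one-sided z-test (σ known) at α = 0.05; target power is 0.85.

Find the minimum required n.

For power 0.85 need Φ(δ − z_{0.05}) = 0.85, so δ = z_{0.05} + z_{0.15} = 1.645 + 1.036 = 2.681.
δ = d·√n ⇒ n = (δ/d)² = (2.681 / 0.41)² = 42.77.
Round up to the next whole unit.

n = 43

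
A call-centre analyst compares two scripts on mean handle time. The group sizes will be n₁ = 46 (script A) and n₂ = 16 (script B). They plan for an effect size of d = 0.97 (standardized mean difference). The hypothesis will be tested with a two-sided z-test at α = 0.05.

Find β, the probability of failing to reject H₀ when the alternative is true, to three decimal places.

β ≈ 0.083

Noncentrality parameter: δ = d / √(1/n₁ + 1/n₂) = 0.97 / √(1/46 + 1/16) = 3.3421
Critical value for a two-sided test at α = 0.05: z_{α/2} = 1.960.
Power = Φ(δ − 1.960) + Φ(−δ − 1.960) = Φ(1.382) + Φ(-5.302) = 0.9165 + 0.0000 = 0.9165.
Type II error: β = 1 − power = 1 − 0.9165 = 0.0835.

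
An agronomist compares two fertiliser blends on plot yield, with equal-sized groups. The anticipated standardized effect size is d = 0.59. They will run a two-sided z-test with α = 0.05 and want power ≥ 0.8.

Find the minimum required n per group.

For power 0.8 need Φ(δ − z_{0.025}) = 0.8, so δ = z_{0.025} + z_{0.20} = 1.960 + 0.842 = 2.802.
(Ignoring the negligible lower-tail rejection probability gives the usual closed-form inversion.)
δ = d·√(n/2) ⇒ n = 2(δ/d)² = 2 × (2.802 / 0.59)² = 45.10.
Round up to the next whole unit.

n = 46 per group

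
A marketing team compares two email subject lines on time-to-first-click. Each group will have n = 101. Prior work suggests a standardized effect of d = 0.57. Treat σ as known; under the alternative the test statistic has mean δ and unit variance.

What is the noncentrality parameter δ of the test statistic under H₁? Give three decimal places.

δ = d·√(n/2) = 0.57 × √(101/2) = 4.0506

δ ≈ 4.051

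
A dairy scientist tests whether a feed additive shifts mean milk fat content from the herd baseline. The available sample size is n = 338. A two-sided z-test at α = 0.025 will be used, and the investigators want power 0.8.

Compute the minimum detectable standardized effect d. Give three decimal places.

d ≈ 0.168

Need Φ(δ − 2.241) = 0.8, so δ = 2.241 + 0.842 = 3.083.
(The second rejection-region term Φ(−δ − z_{α/2}) is negligible and dropped.)
δ = d·√n ⇒ d = δ/√n = 3.083/√338 = 0.1677.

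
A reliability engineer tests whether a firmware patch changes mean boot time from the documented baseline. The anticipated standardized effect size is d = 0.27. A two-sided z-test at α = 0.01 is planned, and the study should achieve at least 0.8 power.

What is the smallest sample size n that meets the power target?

For power 0.8 need Φ(δ − z_{0.005}) = 0.8, so δ = z_{0.005} + z_{0.20} = 2.576 + 0.842 = 3.417.
(The Φ(−δ − z_{α/2}) term is vanishingly small for δ > 0 and is dropped in the standard sample-size formula.)
δ = d·√n ⇒ n = (δ/d)² = (3.417 / 0.27)² = 160.21.
Round up to the next whole unit.

n = 161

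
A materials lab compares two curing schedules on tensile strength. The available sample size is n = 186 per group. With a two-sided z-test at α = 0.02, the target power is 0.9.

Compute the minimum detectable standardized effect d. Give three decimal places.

d ≈ 0.374

Need Φ(δ − 2.326) = 0.9, so δ = 2.326 + 1.282 = 3.608.
(The second rejection-region term Φ(−δ − z_{α/2}) is negligible and dropped.)
δ = d·√(n/2) ⇒ d = δ/√(n/2) = 3.608/√(186/2) = 0.3741.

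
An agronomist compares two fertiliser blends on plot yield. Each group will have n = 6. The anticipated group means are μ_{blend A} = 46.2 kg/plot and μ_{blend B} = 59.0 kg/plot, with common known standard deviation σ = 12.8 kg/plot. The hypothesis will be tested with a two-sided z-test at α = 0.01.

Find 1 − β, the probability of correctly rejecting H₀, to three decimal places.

Standardized effect: d = |μ_{blend A} − μ_{blend B}| / σ = |46.2 − 59.0| / 12.8 = 1.0000
Noncentrality parameter: λ = d·√(n/2) = 1.0000 × √(6/2) = 1.7321
Critical value for a two-sided test at α = 0.01: z_{α/2} = 2.576.
Power = Φ(λ − 2.576) + Φ(−λ − 2.576) = Φ(-0.844) + Φ(-4.308) = 0.1994 + 0.0000 = 0.1994.

Power ≈ 0.199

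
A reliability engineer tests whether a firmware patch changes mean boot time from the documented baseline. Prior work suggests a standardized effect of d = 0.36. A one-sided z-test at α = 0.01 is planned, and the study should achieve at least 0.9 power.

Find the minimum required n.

For power 0.9 need Φ(δ − z_{0.01}) = 0.9, so δ = z_{0.01} + z_{0.10} = 2.326 + 1.282 = 3.608.
δ = d·√n ⇒ n = (δ/d)² = (3.608 / 0.36)² = 100.44.
Round up to the next whole unit.

n = 101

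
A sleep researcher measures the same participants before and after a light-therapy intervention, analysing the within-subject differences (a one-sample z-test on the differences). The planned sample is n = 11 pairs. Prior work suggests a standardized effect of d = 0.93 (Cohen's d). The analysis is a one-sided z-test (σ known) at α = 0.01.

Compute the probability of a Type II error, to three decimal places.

Noncentrality parameter: δ = d·√n = 0.93 × √11 = 3.0845
Critical value for a one-sided test at α = 0.01: z_α = 2.326.
Power = P(Z > 2.326 − δ) = Φ(0.758) = 0.7758.
Type II error: β = 1 − power = 1 − 0.7758 = 0.2242.

β ≈ 0.224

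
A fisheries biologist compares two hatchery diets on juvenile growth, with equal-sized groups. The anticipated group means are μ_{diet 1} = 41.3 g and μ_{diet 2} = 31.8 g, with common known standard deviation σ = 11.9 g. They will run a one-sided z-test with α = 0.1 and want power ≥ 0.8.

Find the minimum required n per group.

n = 15 per group

Standardized effect: d = |μ_{diet 1} − μ_{diet 2}| / σ = |41.3 − 31.8| / 11.9 = 0.7983
Set Φ(δ − 1.282) = 0.8; then δ − 1.282 = Φ⁻¹(0.8) = 0.842, giving δ = 2.123.
δ = d·√(n/2) ⇒ n = 2(δ/d)² = 2 × (2.123 / 0.7983)² = 14.15.
Rounding up, n = 15 per group.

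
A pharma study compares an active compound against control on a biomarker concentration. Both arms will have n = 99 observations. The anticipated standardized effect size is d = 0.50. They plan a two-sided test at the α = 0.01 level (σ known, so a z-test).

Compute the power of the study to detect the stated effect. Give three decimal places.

Noncentrality parameter: δ = d·√(n/2) = 0.50 × √(99/2) = 3.5178
Two-sided α = 0.01 → critical value z_{0.005} = 2.576.
Power = Φ(δ − 2.576) + Φ(−δ − 2.576) = Φ(0.942) + Φ(-6.094) = 0.8269 + 0.0000 = 0.8269.

Power ≈ 0.827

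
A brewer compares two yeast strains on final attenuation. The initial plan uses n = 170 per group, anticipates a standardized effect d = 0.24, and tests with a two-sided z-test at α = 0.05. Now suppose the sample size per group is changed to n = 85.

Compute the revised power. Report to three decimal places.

Power ≈ 0.347

With n = 85 per group: δ = d·√(n/2) = 0.24 × √(85/2) = 1.5646. Critical value z_{0.025} = 1.960.
Revised power = Φ(δ − 1.960) + Φ(−δ − 1.960) = Φ(-0.395) + Φ(-3.525) = 0.3463 + 0.0002 = 0.3465.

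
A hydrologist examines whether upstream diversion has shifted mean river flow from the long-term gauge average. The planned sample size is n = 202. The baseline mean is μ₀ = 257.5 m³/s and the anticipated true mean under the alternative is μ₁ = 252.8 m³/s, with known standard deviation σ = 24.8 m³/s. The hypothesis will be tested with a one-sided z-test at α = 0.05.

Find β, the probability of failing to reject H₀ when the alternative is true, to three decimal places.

Standardized effect: d = |μ₁ − μ₀| / σ = |252.8 − 257.5| / 24.8 = 0.1895
Noncentrality parameter: δ = d·√n = 0.1895 × √202 = 2.6935
Critical value for a one-sided test at α = 0.05: z_α = 1.645.
Power = Φ(δ − 1.645) = Φ(1.049) = 0.8528.
Type II error: β = 1 − power = 1 − 0.8528 = 0.1472.

β ≈ 0.147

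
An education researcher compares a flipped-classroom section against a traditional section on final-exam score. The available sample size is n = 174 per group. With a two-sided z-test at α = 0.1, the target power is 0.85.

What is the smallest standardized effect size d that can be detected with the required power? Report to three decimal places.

d ≈ 0.287

Need Φ(δ − 1.645) = 0.85, so δ = 1.645 + 1.036 = 2.681.
(Lower-tail contribution to power is negligible for δ > 0.)
δ = d·√(n/2) ⇒ d = δ/√(n/2) = 2.681/√(174/2) = 0.2875.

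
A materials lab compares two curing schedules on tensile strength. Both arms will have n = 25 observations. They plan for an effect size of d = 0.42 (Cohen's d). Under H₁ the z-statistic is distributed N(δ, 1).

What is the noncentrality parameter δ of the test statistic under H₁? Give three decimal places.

δ = d·√(n/2) = 0.42 × √(25/2) = 1.4849

δ ≈ 1.485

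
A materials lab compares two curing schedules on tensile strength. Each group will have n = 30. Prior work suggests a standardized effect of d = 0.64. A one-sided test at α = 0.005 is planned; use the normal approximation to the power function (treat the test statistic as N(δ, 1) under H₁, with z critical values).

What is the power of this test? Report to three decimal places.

Power ≈ 0.461

Noncentrality parameter: δ = d·√(n/2) = 0.64 × √(30/2) = 2.4787
One-sided α = 0.005 → critical value z_{0.005} = 2.576.
Power = P(Z > 2.576 − δ) = Φ(-0.097) = 0.4613.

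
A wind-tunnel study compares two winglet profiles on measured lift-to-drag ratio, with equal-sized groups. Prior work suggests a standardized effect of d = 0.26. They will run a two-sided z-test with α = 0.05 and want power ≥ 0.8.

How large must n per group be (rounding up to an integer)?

n = 233 per group

Set Φ(δ − 1.960) = 0.8; then δ − 1.960 = Φ⁻¹(0.8) = 0.842, giving δ = 2.802.
(The Φ(−δ − z_{α/2}) term is vanishingly small for δ > 0 and is dropped in the standard sample-size formula.)
δ = d·√(n/2) ⇒ n = 2(δ/d)² = 2 × (2.802 / 0.26)² = 232.22.
Round up to the next whole unit.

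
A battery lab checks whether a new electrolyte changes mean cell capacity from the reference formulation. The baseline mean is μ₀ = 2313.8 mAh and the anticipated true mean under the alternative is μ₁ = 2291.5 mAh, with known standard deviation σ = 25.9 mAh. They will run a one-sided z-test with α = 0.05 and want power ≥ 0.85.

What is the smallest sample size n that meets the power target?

Standardized effect: d = |μ₁ − μ₀| / σ = |2291.5 − 2313.8| / 25.9 = 0.8610
For power 0.85 need Φ(δ − z_{0.05}) = 0.85, so δ = z_{0.05} + z_{0.15} = 1.645 + 1.036 = 2.681.
δ = d·√n ⇒ n = (δ/d)² = (2.681 / 0.8610)² = 9.70.
Rounding up, n = 10.

n = 10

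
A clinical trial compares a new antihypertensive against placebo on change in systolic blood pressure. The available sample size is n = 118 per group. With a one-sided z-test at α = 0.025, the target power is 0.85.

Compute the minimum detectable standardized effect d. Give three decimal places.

Required noncentrality: δ = z_{0.025} + z_{0.15} = 1.960 + 1.036 = 2.996.
δ = d·√(n/2) ⇒ d = δ/√(n/2) = 2.996/√(118/2) = 0.3901.

d ≈ 0.390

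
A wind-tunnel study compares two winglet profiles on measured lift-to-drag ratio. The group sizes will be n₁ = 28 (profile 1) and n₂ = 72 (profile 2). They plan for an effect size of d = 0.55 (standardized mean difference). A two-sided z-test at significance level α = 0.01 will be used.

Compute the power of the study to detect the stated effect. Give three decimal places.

Noncentrality parameter: δ = d / √(1/n₁ + 1/n₂) = 0.55 / √(1/28 + 1/72) = 2.4695
Critical value for a two-sided test at α = 0.01: z_{α/2} = 2.576.
Power = Φ(δ − 2.576) + Φ(−δ − 2.576) = Φ(-0.106) + Φ(-5.045) = 0.4577 + 0.0000 = 0.4577.

Power ≈ 0.458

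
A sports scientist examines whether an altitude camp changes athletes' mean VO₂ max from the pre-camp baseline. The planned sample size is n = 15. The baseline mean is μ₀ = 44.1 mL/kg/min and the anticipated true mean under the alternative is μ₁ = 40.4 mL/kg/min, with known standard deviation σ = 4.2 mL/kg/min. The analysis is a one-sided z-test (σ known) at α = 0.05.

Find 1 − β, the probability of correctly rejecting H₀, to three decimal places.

Standardized effect: d = |μ₁ − μ₀| / σ = |40.4 − 44.1| / 4.2 = 0.8810
Noncentrality parameter: δ = d·√n = 0.8810 × √15 = 3.4119
Critical value for a one-sided test at α = 0.05: z_α = 1.645.
Power = P(Z > 1.645 − δ) = Φ(1.767) = 0.9614.

Power ≈ 0.961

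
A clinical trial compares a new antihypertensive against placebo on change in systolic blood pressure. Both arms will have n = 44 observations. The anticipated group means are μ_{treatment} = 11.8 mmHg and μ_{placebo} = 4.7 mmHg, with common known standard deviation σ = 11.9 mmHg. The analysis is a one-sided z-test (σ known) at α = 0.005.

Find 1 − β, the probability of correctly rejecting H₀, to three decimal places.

Power ≈ 0.588

Standardized effect: d = |μ_{treatment} − μ_{placebo}| / σ = |11.8 − 4.7| / 11.9 = 0.5966
Noncentrality parameter: δ = d·√(n/2) = 0.5966 × √(44/2) = 2.7985
One-sided α = 0.005 → critical value z_{0.005} = 2.576.
Power = P(Z > 2.576 − δ) = Φ(0.223) = 0.5881.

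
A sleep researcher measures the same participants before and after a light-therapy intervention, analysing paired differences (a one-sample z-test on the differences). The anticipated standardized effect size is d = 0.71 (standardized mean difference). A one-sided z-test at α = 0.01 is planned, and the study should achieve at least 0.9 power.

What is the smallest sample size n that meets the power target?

n = 26

Set Φ(δ − 2.326) = 0.9; then δ − 2.326 = Φ⁻¹(0.9) = 1.282, giving δ = 3.608.
δ = d·√n ⇒ n = (δ/d)² = (3.608 / 0.71)² = 25.82.
Rounding up, n = 26.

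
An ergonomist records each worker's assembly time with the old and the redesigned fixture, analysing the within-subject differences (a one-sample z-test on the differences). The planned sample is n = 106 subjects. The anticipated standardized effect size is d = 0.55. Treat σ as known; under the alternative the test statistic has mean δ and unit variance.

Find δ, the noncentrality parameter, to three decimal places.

The noncentrality parameter scales effect size by the design's sample-size factor: δ = d·√n = 0.55 × √106 = 5.6626

δ ≈ 5.663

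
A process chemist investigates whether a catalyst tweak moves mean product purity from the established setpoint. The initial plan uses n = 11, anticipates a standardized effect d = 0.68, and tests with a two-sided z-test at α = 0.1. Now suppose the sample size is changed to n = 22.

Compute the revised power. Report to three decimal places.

With n = 22: δ = d·√n = 0.68 × √22 = 3.1895. Critical value z_{0.05} = 1.645.
Revised power = Φ(δ − 1.645) + Φ(−δ − 1.645) = Φ(1.545) + Φ(-4.834) = 0.9388 + 0.0000 = 0.9388.

Power ≈ 0.939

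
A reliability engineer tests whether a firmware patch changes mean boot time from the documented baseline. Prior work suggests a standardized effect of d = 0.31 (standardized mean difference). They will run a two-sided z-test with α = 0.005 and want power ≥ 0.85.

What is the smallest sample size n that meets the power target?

For power 0.85 need Φ(δ − z_{0.0025}) = 0.85, so δ = z_{0.0025} + z_{0.15} = 2.807 + 1.036 = 3.843.
(The Φ(−δ − z_{α/2}) term is vanishingly small for δ > 0 and is dropped in the standard sample-size formula.)
δ = d·√n ⇒ n = (δ/d)² = (3.843 / 0.31)² = 153.72.
Rounding up, n = 154.

n = 154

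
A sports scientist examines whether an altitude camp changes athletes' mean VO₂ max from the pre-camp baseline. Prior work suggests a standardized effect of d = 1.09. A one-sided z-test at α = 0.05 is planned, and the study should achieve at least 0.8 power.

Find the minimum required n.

n = 6

Set Φ(δ − 1.645) = 0.8; then δ − 1.645 = Φ⁻¹(0.8) = 0.842, giving δ = 2.486.
δ = d·√n ⇒ n = (δ/d)² = (2.486 / 1.09)² = 5.20.
Round up to the next whole unit.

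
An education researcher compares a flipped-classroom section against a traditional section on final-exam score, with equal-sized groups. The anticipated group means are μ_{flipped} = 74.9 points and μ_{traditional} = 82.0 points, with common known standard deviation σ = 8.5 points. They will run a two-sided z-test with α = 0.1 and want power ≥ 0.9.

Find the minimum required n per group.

n = 25 per group

Standardized effect: d = |μ_{flipped} − μ_{traditional}| / σ = |74.9 − 82.0| / 8.5 = 0.8353
For power 0.9 need Φ(δ − z_{0.05}) = 0.9, so δ = z_{0.05} + z_{0.10} = 1.645 + 1.282 = 2.926.
(The Φ(−δ − z_{α/2}) term is vanishingly small for δ > 0 and is dropped in the standard sample-size formula.)
δ = d·√(n/2) ⇒ n = 2(δ/d)² = 2 × (2.926 / 0.8353)² = 24.55.
Rounding up, n = 25 per group.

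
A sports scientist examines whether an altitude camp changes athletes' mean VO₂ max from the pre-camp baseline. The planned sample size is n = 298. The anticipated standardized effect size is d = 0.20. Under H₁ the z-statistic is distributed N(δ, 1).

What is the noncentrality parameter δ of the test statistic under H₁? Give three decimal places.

The noncentrality parameter scales effect size by the design's sample-size factor: δ = d·√n = 0.20 × √298 = 3.4525

δ ≈ 3.453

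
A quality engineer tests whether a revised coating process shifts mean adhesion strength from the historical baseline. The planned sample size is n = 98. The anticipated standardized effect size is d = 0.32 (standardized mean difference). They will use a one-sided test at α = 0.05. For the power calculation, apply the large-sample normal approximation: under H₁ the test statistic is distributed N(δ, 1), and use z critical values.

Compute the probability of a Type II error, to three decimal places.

Noncentrality parameter: δ = d·√n = 0.32 × √98 = 3.1678
Critical value for a one-sided test at α = 0.05: z_α = 1.645.
Power = Φ(δ − 1.645) = Φ(1.523) = 0.9361.
Type II error: β = 1 − power = 1 − 0.9361 = 0.0639.

β ≈ 0.064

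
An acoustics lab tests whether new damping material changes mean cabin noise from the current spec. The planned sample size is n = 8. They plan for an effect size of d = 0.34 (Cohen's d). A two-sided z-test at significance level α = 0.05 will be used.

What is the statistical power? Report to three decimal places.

Noncentrality parameter: δ = d·√n = 0.34 × √8 = 0.9617
Critical value for a two-sided test at α = 0.05: z_{α/2} = 1.960.
Power = Φ(δ − 1.960) + Φ(−δ − 1.960) = Φ(-0.998) + Φ(-2.922) = 0.1591 + 0.0017 = 0.1608.

Power ≈ 0.161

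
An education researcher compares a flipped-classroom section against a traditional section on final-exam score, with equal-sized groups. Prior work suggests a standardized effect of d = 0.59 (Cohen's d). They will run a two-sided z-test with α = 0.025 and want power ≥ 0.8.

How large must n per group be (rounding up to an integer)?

For power 0.8 need Φ(δ − z_{0.0125}) = 0.8, so δ = z_{0.0125} + z_{0.20} = 2.241 + 0.842 = 3.083.
(Ignoring the negligible lower-tail rejection probability gives the usual closed-form inversion.)
δ = d·√(n/2) ⇒ n = 2(δ/d)² = 2 × (3.083 / 0.59)² = 54.61.
Rounding up, n = 55 per group.

n = 55 per group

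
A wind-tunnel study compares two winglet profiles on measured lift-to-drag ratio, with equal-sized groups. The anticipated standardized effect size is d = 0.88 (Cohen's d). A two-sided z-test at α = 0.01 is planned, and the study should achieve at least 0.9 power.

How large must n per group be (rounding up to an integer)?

For power 0.9 need Φ(δ − z_{0.005}) = 0.9, so δ = z_{0.005} + z_{0.10} = 2.576 + 1.282 = 3.857.
(Ignoring the negligible lower-tail rejection probability gives the usual closed-form inversion.)
δ = d·√(n/2) ⇒ n = 2(δ/d)² = 2 × (3.857 / 0.88)² = 38.43.
Round up to the next whole unit.

n = 39 per group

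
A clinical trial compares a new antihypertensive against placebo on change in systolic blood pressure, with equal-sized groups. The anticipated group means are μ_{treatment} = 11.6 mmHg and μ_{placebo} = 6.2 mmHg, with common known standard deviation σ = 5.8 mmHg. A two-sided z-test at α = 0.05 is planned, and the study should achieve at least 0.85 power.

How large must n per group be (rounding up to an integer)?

Standardized effect: d = |μ_{treatment} − μ_{placebo}| / σ = |11.6 − 6.2| / 5.8 = 0.9310
Set Φ(δ − 1.960) = 0.85; then δ − 1.960 = Φ⁻¹(0.85) = 1.036, giving δ = 2.996.
(Ignoring the negligible lower-tail rejection probability gives the usual closed-form inversion.)
δ = d·√(n/2) ⇒ n = 2(δ/d)² = 2 × (2.996 / 0.9310)² = 20.72.
Round up to the next whole unit.

n = 21 per group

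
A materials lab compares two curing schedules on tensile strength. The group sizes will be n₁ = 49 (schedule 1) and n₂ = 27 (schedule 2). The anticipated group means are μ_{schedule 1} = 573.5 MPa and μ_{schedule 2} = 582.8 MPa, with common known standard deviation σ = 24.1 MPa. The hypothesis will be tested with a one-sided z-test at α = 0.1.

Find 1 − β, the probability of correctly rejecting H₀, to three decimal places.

Standardized effect: d = |μ_{schedule 1} − μ_{schedule 2}| / σ = |573.5 − 582.8| / 24.1 = 0.3859
Noncentrality parameter: δ = d / √(1/n₁ + 1/n₂) = 0.3859 / √(1/49 + 1/27) = 1.6100
One-sided α = 0.1 → critical value z_{0.1} = 1.282.
Power = P(Z > 1.282 − δ) = Φ(0.328) = 0.6287.

Power ≈ 0.629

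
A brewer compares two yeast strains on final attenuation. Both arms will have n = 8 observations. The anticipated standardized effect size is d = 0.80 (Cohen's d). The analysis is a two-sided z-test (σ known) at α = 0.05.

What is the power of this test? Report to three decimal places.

Noncentrality parameter: δ = d·√(n/2) = 0.80 × √(8/2) = 1.6000
Two-sided α = 0.05 → critical value z_{0.025} = 1.960.
Power = Φ(δ − 1.960) + Φ(−δ − 1.960) = Φ(-0.360) + Φ(-3.560) = 0.3594 + 0.0002 = 0.3596.

Power ≈ 0.360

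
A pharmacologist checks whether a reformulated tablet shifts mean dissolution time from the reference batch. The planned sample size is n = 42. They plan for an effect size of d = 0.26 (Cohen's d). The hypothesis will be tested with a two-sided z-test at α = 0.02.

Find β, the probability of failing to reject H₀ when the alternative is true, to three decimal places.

β ≈ 0.739

Noncentrality parameter: δ = d·√n = 0.26 × √42 = 1.6850
Two-sided α = 0.02 → critical value z_{0.01} = 2.326.
Power = Φ(δ − 2.326) + Φ(−δ − 2.326) = Φ(-0.641) + Φ(-4.011) = 0.2606 + 0.0000 = 0.2607.
Type II error: β = 1 − power = 1 − 0.2607 = 0.7393.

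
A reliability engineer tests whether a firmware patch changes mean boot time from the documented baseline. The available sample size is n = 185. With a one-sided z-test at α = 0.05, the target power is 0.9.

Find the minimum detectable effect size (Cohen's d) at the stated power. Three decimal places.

Required noncentrality: δ = z_{0.05} + z_{0.10} = 1.645 + 1.282 = 2.926.
δ = d·√n ⇒ d = δ/√n = 2.926/√185 = 0.2152.

d ≈ 0.215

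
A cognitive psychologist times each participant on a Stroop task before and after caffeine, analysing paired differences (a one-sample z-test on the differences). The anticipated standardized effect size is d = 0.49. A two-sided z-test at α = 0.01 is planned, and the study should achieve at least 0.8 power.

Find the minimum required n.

n = 49

For power 0.8 need Φ(δ − z_{0.005}) = 0.8, so δ = z_{0.005} + z_{0.20} = 2.576 + 0.842 = 3.417.
(For δ > 0 the lower-tail rejection region contributes negligibly to power, so the one-term inversion is standard.)
δ = d·√n ⇒ n = (δ/d)² = (3.417 / 0.49)² = 48.64.
Round up to the next whole unit.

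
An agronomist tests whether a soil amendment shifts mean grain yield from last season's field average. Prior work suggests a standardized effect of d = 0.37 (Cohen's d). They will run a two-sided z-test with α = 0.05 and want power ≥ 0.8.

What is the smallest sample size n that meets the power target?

n = 58

Set Φ(δ − 1.960) = 0.8; then δ − 1.960 = Φ⁻¹(0.8) = 0.842, giving δ = 2.802.
(The Φ(−δ − z_{α/2}) term is vanishingly small for δ > 0 and is dropped in the standard sample-size formula.)
δ = d·√n ⇒ n = (δ/d)² = (2.802 / 0.37)² = 57.33.
Rounding up, n = 58.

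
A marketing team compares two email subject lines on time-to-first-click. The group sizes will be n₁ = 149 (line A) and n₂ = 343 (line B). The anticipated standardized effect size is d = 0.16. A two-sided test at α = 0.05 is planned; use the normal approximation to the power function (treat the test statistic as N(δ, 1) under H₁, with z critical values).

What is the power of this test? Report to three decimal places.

Noncentrality parameter: δ = d / √(1/n₁ + 1/n₂) = 0.16 / √(1/149 + 1/343) = 1.6307
Critical value for a two-sided test at α = 0.05: z_{α/2} = 1.960.
Power = Φ(δ − 1.960) + Φ(−δ − 1.960) = Φ(-0.329) + Φ(-3.591) = 0.3710 + 0.0002 = 0.3711.

Power ≈ 0.371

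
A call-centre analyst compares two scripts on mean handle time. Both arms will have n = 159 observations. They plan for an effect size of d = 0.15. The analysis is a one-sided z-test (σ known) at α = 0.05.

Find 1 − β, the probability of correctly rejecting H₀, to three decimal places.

Noncentrality parameter: δ = d·√(n/2) = 0.15 × √(159/2) = 1.3374
Critical value for a one-sided test at α = 0.05: z_α = 1.645.
Power = Φ(δ − 1.645) = Φ(-0.307) = 0.3793.

Power ≈ 0.379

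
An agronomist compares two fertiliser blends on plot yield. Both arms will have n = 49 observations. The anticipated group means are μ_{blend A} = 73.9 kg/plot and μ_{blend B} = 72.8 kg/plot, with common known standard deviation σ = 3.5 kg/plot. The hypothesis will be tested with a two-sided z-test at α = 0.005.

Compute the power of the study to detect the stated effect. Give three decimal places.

Power ≈ 0.105

Standardized effect: d = |μ_{blend A} − μ_{blend B}| / σ = |73.9 − 72.8| / 3.5 = 0.3143
Noncentrality parameter: δ = d·√(n/2) = 0.3143 × √(49/2) = 1.5556
Critical value for a two-sided test at α = 0.005: z_{α/2} = 2.807.
Power = Φ(δ − 2.807) + Φ(−δ − 2.807) = Φ(-1.251) + Φ(-4.363) = 0.1054 + 0.0000 = 0.1054.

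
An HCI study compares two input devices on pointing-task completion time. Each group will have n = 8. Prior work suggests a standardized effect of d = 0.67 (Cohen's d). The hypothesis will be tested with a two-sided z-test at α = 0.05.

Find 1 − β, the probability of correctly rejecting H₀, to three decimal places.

Noncentrality parameter: δ = d·√(n/2) = 0.67 × √(8/2) = 1.3400
Critical value for a two-sided test at α = 0.05: z_{α/2} = 1.960.
Power = Φ(δ − 1.960) + Φ(−δ − 1.960) = Φ(-0.620) + Φ(-3.300) = 0.2676 + 0.0005 = 0.2681.

Power ≈ 0.268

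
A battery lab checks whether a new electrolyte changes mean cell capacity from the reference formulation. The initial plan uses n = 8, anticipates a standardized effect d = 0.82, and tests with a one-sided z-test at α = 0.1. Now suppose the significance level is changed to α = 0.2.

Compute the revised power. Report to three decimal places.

δ = d·√n = 0.82 × √8 = 2.3193 (unchanged). New critical value: z_{0.2} = 0.842.
Revised power = Φ(δ − 0.842) = Φ(1.478) = 0.9303.

Power ≈ 0.930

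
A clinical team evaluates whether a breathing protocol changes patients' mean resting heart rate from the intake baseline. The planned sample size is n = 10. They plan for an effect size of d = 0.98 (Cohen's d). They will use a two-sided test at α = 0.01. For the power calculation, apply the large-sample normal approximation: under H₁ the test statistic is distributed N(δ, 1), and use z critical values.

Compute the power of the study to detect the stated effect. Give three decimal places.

Power ≈ 0.700

Noncentrality parameter: δ = d·√n = 0.98 × √10 = 3.0990
Critical value for a two-sided test at α = 0.01: z_{α/2} = 2.576.
Power = Φ(δ − 2.576) + Φ(−δ − 2.576) = Φ(0.523) + Φ(-5.675) = 0.6996 + 0.0000 = 0.6996.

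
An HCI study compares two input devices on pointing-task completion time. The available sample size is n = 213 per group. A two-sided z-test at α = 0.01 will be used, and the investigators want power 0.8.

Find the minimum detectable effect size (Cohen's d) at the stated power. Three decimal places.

Required noncentrality: δ = z_{0.005} + z_{0.20} = 2.576 + 0.842 = 3.417.
(The second rejection-region term Φ(−δ − z_{α/2}) is negligible and dropped.)
δ = d·√(n/2) ⇒ d = δ/√(n/2) = 3.417/√(213/2) = 0.3312.

d ≈ 0.331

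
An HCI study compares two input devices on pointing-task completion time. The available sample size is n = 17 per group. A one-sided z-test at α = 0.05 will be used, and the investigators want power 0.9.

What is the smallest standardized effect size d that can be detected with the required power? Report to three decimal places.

Required noncentrality: δ = z_{0.05} + z_{0.10} = 1.645 + 1.282 = 2.926.
δ = d·√(n/2) ⇒ d = δ/√(n/2) = 2.926/√(17/2) = 1.0037.

d ≈ 1.004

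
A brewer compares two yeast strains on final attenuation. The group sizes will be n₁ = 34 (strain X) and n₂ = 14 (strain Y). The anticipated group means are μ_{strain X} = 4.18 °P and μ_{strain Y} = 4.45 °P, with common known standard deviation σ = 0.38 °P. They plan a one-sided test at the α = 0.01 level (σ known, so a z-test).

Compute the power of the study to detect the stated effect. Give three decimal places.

Power ≈ 0.465

Standardized effect: d = |μ_{strain X} − μ_{strain Y}| / σ = |4.18 − 4.45| / 0.38 = 0.7105
Noncentrality parameter: δ = d / √(1/n₁ + 1/n₂) = 0.7105 / √(1/34 + 1/14) = 2.2375
Critical value for a one-sided test at α = 0.01: z_α = 2.326.
Power = Φ(δ − 2.326) = Φ(-0.089) = 0.4646.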